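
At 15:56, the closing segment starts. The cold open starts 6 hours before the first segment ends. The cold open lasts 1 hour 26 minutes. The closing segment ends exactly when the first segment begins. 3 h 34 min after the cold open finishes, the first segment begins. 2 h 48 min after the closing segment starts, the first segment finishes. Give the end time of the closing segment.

The first segment ends at 15:56 + 168 min = 18:44.
The cold open starts at 18:44 − 360 min = 12:44.
The cold open ends at 12:44 + 86 min = 14:10.
The first segment starts at 14:10 + 214 min = 17:44.
So the closing segment ends at 17:44.

17:44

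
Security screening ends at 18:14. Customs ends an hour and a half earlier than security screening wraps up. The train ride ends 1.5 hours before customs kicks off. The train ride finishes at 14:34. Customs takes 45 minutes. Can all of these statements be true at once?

Customs ends at 18:14 − 90 min = 16:44.
Customs starts at 16:44 − 45 min = 15:59.
The train ride ends at 15:59 − 90 min = 14:29.
But the train ride is also said to end at 14:34 — a 5-minute conflict.

No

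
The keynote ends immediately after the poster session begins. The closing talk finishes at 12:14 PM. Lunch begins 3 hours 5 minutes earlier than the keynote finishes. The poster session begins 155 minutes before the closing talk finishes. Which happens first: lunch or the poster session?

lunch

The poster session starts at 12:14 PM − 155 min = 9:39 AM.
So the keynote ends at 9:39 AM.
Lunch starts at 9:39 AM − 185 min = 6:34 AM.
Lunch starts at 6:34 AM and the poster session starts at 9:39 AM, so lunch is first.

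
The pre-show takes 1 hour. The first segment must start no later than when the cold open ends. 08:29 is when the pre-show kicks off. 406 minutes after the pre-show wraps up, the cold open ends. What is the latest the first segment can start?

16:15

The pre-show ends at 08:29 + 60 min = 09:29.
The cold open ends at 09:29 + 406 min = 16:15.
The first segment is bounded by the cold open, so the latest it can start is 16:15.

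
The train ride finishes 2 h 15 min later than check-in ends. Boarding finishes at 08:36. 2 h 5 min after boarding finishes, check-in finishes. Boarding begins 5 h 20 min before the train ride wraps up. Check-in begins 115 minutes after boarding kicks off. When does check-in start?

09:31

Check-in ends at 08:36 + 125 min = 10:41.
The train ride ends at 10:41 + 135 min = 12:56.
Boarding starts at 12:56 − 320 min = 07:36.
Check-in starts at 07:36 + 115 min = 09:31.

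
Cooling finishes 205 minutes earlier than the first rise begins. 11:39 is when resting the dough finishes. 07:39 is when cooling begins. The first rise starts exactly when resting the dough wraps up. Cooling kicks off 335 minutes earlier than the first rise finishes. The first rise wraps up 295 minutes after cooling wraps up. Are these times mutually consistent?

No

The first rise starts at 11:39.
Cooling ends at 11:39 − 205 min = 08:14.
The first rise ends at 08:14 + 295 min = 13:09.
Cooling starts at 13:09 − 335 min = 07:34.
But cooling is also said to start at 07:39 — a 5-minute conflict.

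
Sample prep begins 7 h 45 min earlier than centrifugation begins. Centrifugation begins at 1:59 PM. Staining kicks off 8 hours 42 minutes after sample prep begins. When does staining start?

Sample prep starts at 1:59 PM − 465 min = 6:14 AM.
Staining starts at 6:14 AM + 522 min = 2:56 PM.

2:56 PM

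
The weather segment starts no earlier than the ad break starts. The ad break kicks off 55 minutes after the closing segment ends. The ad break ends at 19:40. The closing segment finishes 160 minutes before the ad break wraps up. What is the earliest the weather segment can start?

The closing segment ends at 19:40 − 160 min = 17:00.
The ad break starts at 17:00 + 55 min = 17:55.
The weather segment is bounded by the ad break, so the earliest it can start is 17:55.

17:55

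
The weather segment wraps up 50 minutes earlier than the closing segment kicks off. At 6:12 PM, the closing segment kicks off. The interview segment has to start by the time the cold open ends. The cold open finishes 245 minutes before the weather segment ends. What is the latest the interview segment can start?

The weather segment ends at 6:12 PM − 50 min = 5:22 PM.
The cold open ends at 5:22 PM − 245 min = 1:17 PM.
The interview segment is bounded by the cold open, so the latest it can start is 1:17 PM.

1:17 PM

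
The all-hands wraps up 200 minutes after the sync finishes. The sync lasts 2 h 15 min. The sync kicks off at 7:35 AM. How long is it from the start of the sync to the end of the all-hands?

5 hours 35 minutes

The sync ends at 7:35 AM + 135 min = 9:50 AM.
The all-hands ends at 9:50 AM + 200 min = 1:10 PM.
From 7:35 AM to 1:10 PM is 5 hours 35 minutes.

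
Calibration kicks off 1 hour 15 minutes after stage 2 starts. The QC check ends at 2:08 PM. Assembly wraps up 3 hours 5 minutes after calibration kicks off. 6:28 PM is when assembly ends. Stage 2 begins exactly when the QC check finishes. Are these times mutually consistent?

Yes

Stage 2 starts at 2:08 PM.
Calibration starts at 2:08 PM + 75 min = 3:23 PM.
Assembly ends at 3:23 PM + 185 min = 6:28 PM.
That matches the stated 6:28 PM, so the schedule is consistent.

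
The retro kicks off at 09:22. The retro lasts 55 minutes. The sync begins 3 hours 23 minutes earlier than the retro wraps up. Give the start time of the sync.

06:54

The retro ends at 09:22 + 55 min = 10:17.
The sync starts at 10:17 − 203 min = 06:54.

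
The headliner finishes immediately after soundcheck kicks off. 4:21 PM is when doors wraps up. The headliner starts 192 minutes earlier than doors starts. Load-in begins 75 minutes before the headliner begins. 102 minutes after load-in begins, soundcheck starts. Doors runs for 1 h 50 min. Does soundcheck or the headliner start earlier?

Doors starts at 4:21 PM − 110 min = 2:31 PM.
The headliner starts at 2:31 PM − 192 min = 11:19 AM.
Load-in starts at 11:19 AM − 75 min = 10:04 AM.
Soundcheck starts at 10:04 AM + 102 min = 11:46 AM.
Soundcheck starts at 11:46 AM and the headliner starts at 11:19 AM, so the headliner is first.

the headliner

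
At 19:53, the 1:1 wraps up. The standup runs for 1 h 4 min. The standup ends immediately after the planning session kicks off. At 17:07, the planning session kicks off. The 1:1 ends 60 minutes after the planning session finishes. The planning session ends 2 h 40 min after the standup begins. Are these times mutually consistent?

The standup ends at 17:07.
The standup starts at 17:07 − 64 min = 16:03.
The planning session ends at 16:03 + 160 min = 18:43.
The 1:1 ends at 18:43 + 60 min = 19:43.
But the 1:1 is also said to end at 19:53 — a 10-minute conflict.

No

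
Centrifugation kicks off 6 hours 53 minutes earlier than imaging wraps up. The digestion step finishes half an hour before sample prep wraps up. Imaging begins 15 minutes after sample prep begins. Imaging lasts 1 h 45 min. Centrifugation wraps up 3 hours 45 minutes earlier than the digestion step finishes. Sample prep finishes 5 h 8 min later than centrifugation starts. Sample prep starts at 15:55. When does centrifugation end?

Imaging starts at 15:55 + 15 min = 16:10.
Imaging ends at 16:10 + 105 min = 17:55.
Centrifugation starts at 17:55 − 413 min = 11:02.
Sample prep ends at 11:02 + 308 min = 16:10.
The digestion step ends at 16:10 − 30 min = 15:40.
Centrifugation ends at 15:40 − 225 min = 11:55.

11:55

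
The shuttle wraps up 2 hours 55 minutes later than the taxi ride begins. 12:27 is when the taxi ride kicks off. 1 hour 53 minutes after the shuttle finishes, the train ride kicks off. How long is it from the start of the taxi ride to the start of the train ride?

The shuttle ends at 12:27 + 175 min = 15:22.
The train ride starts at 15:22 + 113 min = 17:15.
From 12:27 to 17:15 is 4 hours 48 minutes.

4 hours 48 minutes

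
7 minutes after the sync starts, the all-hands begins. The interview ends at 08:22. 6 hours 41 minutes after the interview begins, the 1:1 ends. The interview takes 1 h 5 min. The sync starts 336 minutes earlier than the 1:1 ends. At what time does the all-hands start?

The interview starts at 08:22 − 65 min = 07:17.
The 1:1 ends at 07:17 + 401 min = 13:58.
The sync starts at 13:58 − 336 min = 08:22.
The all-hands starts at 08:22 + 7 min = 08:29.

08:29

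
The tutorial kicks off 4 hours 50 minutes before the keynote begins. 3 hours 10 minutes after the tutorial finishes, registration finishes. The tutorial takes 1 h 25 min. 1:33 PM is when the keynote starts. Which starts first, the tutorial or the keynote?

the tutorial

The tutorial starts at 1:33 PM − 290 min = 8:43 AM.
The tutorial starts at 8:43 AM and the keynote starts at 1:33 PM, so the tutorial is first.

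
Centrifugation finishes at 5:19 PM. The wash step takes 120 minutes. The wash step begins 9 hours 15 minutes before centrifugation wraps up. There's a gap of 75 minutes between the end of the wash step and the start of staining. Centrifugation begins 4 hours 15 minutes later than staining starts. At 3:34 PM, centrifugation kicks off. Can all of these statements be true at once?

Yes

The wash step starts at 5:19 PM − 555 min = 8:04 AM.
The wash step ends at 8:04 AM + 120 min = 10:04 AM.
Staining starts at 10:04 AM + 75 min = 11:19 AM.
Centrifugation starts at 11:19 AM + 255 min = 3:34 PM.
That matches the stated 3:34 PM, so the schedule is consistent.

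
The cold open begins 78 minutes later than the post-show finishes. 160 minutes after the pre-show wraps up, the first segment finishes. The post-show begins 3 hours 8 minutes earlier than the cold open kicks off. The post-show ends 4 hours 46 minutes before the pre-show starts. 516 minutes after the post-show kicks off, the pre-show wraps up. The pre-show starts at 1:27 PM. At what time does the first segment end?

6:07 PM

The post-show ends at 1:27 PM − 286 min = 8:41 AM.
The cold open starts at 8:41 AM + 78 min = 9:59 AM.
The post-show starts at 9:59 AM − 188 min = 6:51 AM.
The pre-show ends at 6:51 AM + 516 min = 3:27 PM.
The first segment ends at 3:27 PM + 160 min = 6:07 PM.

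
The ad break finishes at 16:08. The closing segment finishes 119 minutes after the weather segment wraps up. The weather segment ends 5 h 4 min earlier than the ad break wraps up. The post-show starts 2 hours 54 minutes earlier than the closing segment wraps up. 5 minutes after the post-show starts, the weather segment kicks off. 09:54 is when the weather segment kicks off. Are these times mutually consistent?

No

The weather segment ends at 16:08 − 304 min = 11:04.
The closing segment ends at 11:04 + 119 min = 13:03.
The post-show starts at 13:03 − 174 min = 10:09.
The weather segment starts at 10:09 + 5 min = 10:14.
But the weather segment is also said to start at 09:54 — a 20-minute conflict.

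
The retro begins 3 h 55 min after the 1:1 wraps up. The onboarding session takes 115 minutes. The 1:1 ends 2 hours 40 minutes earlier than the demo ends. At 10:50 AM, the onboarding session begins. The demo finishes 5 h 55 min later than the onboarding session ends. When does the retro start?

7:55 PM

The onboarding session ends at 10:50 AM + 115 min = 12:45 PM.
The demo ends at 12:45 PM + 355 min = 6:40 PM.
The 1:1 ends at 6:40 PM − 160 min = 4:00 PM.
The retro starts at 4:00 PM + 235 min = 7:55 PM.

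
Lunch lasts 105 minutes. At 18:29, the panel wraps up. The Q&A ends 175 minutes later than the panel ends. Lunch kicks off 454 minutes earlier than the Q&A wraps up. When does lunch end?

15:35

The Q&A ends at 18:29 + 175 min = 21:24.
Lunch starts at 21:24 − 454 min = 13:50.
Lunch ends at 13:50 + 105 min = 15:35.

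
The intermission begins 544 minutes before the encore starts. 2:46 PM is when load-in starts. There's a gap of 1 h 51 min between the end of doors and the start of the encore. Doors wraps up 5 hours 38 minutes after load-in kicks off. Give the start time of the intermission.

1:11 PM

Doors ends at 2:46 PM + 338 min = 8:24 PM.
The encore starts at 8:24 PM + 111 min = 10:15 PM.
The intermission starts at 10:15 PM − 544 min = 1:11 PM.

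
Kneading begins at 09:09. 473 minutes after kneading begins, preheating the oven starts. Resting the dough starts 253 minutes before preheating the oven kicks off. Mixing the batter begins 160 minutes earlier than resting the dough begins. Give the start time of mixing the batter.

10:09

Preheating the oven starts at 09:09 + 473 min = 17:02.
Resting the dough starts at 17:02 − 253 min = 12:49.
Mixing the batter starts at 12:49 − 160 min = 10:09.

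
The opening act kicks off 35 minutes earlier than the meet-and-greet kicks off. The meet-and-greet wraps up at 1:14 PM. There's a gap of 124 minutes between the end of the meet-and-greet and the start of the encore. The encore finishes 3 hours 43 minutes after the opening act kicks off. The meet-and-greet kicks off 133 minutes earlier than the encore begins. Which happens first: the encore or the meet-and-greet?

The encore starts at 1:14 PM + 124 min = 3:18 PM.
The meet-and-greet starts at 3:18 PM − 133 min = 1:05 PM.
The encore starts at 3:18 PM and the meet-and-greet starts at 1:05 PM, so the meet-and-greet is first.

the meet-and-greet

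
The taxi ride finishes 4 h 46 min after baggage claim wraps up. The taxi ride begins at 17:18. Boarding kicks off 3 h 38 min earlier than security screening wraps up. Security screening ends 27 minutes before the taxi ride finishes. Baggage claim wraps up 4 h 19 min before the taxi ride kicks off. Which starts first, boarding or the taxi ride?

Baggage claim ends at 17:18 − 259 min = 12:59.
The taxi ride ends at 12:59 + 286 min = 17:45.
Security screening ends at 17:45 − 27 min = 17:18.
Boarding starts at 17:18 − 218 min = 13:40.
Boarding starts at 13:40 and the taxi ride starts at 17:18, so boarding is first.

boarding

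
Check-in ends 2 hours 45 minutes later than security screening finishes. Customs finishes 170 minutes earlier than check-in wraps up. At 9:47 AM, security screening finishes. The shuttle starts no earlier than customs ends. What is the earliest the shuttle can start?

Check-in ends at 9:47 AM + 165 min = 12:32 PM.
Customs ends at 12:32 PM − 170 min = 9:42 AM.
The shuttle is bounded by customs, so the earliest it can start is 9:42 AM.

9:42 AM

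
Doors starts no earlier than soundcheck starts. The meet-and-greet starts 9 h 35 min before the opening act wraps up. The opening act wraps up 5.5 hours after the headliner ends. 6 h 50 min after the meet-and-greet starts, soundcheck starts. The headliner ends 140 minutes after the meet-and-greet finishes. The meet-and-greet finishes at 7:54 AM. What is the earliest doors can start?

12:59 PM

The headliner ends at 7:54 AM + 140 min = 10:14 AM.
The opening act ends at 10:14 AM + 330 min = 3:44 PM.
The meet-and-greet starts at 3:44 PM − 575 min = 6:09 AM.
Soundcheck starts at 6:09 AM + 410 min = 12:59 PM.
Doors is bounded by soundcheck, so the earliest it can start is 12:59 PM.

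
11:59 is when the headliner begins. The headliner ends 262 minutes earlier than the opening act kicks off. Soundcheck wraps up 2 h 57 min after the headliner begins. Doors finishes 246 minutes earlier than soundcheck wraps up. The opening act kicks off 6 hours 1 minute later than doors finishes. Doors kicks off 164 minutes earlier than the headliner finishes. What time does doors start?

09:45

Soundcheck ends at 11:59 + 177 min = 14:56.
Doors ends at 14:56 − 246 min = 10:50.
The opening act starts at 10:50 + 361 min = 16:51.
The headliner ends at 16:51 − 262 min = 12:29.
Doors starts at 12:29 − 164 min = 09:45.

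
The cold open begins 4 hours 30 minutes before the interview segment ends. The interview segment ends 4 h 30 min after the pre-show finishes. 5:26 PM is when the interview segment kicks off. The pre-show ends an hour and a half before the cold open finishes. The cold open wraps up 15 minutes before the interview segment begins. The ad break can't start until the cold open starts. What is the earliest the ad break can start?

3:41 PM

The cold open ends at 5:26 PM − 15 min = 5:11 PM.
The pre-show ends at 5:11 PM − 90 min = 3:41 PM.
The interview segment ends at 3:41 PM + 270 min = 8:11 PM.
The cold open starts at 8:11 PM − 270 min = 3:41 PM.
The ad break is bounded by the cold open, so the earliest it can start is 3:41 PM.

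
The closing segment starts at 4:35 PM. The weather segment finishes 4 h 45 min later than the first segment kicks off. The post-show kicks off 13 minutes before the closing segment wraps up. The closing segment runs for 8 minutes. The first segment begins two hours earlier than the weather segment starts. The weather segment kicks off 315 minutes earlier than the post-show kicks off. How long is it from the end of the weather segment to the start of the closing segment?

The closing segment ends at 4:35 PM + 8 min = 4:43 PM.
The post-show starts at 4:43 PM − 13 min = 4:30 PM.
The weather segment starts at 4:30 PM − 315 min = 11:15 AM.
The first segment starts at 11:15 AM − 120 min = 9:15 AM.
The weather segment ends at 9:15 AM + 285 min = 2:00 PM.
From 2:00 PM to 4:35 PM is 2 h 35 min.

2 h 35 min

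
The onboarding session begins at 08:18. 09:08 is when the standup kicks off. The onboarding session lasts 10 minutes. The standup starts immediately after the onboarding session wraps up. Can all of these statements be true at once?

No

The onboarding session ends at 08:18 + 10 min = 08:28.
So the standup starts at 08:28.
But the standup is also said to start at 09:08 — a 40-minute conflict.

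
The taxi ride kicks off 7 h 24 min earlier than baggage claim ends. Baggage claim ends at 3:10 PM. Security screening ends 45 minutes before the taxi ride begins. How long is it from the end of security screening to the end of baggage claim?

The taxi ride starts at 3:10 PM − 444 min = 7:46 AM.
Security screening ends at 7:46 AM − 45 min = 7:01 AM.
From 7:01 AM to 3:10 PM is 489 minutes.

489 minutes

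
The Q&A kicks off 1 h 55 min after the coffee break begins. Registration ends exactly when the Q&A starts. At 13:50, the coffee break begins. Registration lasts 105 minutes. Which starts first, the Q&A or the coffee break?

The Q&A starts at 13:50 + 115 min = 15:45.
The Q&A starts at 15:45 and the coffee break starts at 13:50, so the coffee break is first.

the coffee break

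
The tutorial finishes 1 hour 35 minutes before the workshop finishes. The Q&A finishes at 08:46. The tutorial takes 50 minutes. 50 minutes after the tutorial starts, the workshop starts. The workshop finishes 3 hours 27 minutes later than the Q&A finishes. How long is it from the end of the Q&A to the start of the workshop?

1 hour 52 minutes

The workshop ends at 08:46 + 207 min = 12:13.
The tutorial ends at 12:13 − 95 min = 10:38.
The tutorial starts at 10:38 − 50 min = 09:48.
The workshop starts at 09:48 + 50 min = 10:38.
From 08:46 to 10:38 is 1 hour 52 minutes.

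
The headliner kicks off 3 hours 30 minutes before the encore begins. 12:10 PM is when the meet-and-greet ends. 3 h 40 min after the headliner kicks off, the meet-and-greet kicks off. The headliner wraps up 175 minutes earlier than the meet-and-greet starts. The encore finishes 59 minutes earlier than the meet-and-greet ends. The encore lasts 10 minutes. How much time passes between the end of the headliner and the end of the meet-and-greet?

The encore ends at 12:10 PM − 59 min = 11:11 AM.
The encore starts at 11:11 AM − 10 min = 11:01 AM.
The headliner starts at 11:01 AM − 210 min = 7:31 AM.
The meet-and-greet starts at 7:31 AM + 220 min = 11:11 AM.
The headliner ends at 11:11 AM − 175 min = 8:16 AM.
From 8:16 AM to 12:10 PM is 3 h 54 min.

3 h 54 min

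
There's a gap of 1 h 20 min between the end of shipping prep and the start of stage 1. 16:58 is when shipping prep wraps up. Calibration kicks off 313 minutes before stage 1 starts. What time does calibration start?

Stage 1 starts at 16:58 + 80 min = 18:18.
Calibration starts at 18:18 − 313 min = 13:05.

13:05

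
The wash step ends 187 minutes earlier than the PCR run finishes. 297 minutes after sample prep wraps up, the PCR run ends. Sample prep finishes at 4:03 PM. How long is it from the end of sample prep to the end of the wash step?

110 minutes

The PCR run ends at 4:03 PM + 297 min = 9:00 PM.
The wash step ends at 9:00 PM − 187 min = 5:53 PM.
From 4:03 PM to 5:53 PM is 110 minutes.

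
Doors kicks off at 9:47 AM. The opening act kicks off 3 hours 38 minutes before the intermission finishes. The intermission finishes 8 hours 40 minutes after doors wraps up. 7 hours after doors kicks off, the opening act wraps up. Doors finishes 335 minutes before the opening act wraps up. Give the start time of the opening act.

The opening act ends at 9:47 AM + 420 min = 4:47 PM.
Doors ends at 4:47 PM − 335 min = 11:12 AM.
The intermission ends at 11:12 AM + 520 min = 7:52 PM.
The opening act starts at 7:52 PM − 218 min = 4:14 PM.

4:14 PM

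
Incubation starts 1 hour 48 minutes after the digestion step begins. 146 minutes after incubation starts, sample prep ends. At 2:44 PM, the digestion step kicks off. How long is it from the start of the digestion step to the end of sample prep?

254 minutes

Incubation starts at 2:44 PM + 108 min = 4:32 PM.
Sample prep ends at 4:32 PM + 146 min = 6:58 PM.
From 2:44 PM to 6:58 PM is 254 minutes.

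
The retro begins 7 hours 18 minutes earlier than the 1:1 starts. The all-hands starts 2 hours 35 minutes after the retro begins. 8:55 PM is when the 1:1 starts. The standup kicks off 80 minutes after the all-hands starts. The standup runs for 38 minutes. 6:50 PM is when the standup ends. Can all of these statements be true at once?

The retro starts at 8:55 PM − 438 min = 1:37 PM.
The all-hands starts at 1:37 PM + 155 min = 4:12 PM.
The standup starts at 4:12 PM + 80 min = 5:32 PM.
The standup ends at 5:32 PM + 38 min = 6:10 PM.
But the standup is also said to end at 6:50 PM — a 40-minute conflict.

No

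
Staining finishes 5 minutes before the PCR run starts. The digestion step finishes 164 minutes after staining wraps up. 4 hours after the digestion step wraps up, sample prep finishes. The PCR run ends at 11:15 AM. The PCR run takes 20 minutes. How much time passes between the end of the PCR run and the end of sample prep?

The PCR run starts at 11:15 AM − 20 min = 10:55 AM.
Staining ends at 10:55 AM − 5 min = 10:50 AM.
The digestion step ends at 10:50 AM + 164 min = 1:34 PM.
Sample prep ends at 1:34 PM + 240 min = 5:34 PM.
From 11:15 AM to 5:34 PM is 379 minutes.

379 minutes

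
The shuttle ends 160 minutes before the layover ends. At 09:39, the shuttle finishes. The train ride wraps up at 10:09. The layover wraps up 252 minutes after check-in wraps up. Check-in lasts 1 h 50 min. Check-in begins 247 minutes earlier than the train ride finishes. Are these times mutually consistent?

No

Check-in starts at 10:09 − 247 min = 06:02.
Check-in ends at 06:02 + 110 min = 07:52.
The layover ends at 07:52 + 252 min = 12:04.
The shuttle ends at 12:04 − 160 min = 09:24.
But the shuttle is also said to end at 09:39 — a 15-minute conflict.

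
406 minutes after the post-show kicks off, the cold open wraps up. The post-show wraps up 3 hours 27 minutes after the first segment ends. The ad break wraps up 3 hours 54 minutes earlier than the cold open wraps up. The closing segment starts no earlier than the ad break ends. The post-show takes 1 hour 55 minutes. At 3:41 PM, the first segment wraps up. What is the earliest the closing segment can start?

8:05 PM

The post-show ends at 3:41 PM + 207 min = 7:08 PM.
The post-show starts at 7:08 PM − 115 min = 5:13 PM.
The cold open ends at 5:13 PM + 406 min = 11:59 PM.
The ad break ends at 11:59 PM − 234 min = 8:05 PM.
The closing segment is bounded by the ad break, so the earliest it can start is 8:05 PM.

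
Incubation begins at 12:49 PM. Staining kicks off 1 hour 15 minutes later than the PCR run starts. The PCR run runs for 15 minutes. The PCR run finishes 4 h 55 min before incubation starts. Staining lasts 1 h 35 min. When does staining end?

10:29 AM

The PCR run ends at 12:49 PM − 295 min = 7:54 AM.
The PCR run starts at 7:54 AM − 15 min = 7:39 AM.
Staining starts at 7:39 AM + 75 min = 8:54 AM.
Staining ends at 8:54 AM + 95 min = 10:29 AM.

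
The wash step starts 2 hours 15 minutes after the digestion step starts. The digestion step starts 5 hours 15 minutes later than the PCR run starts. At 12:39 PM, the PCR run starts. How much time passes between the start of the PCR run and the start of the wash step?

7 hours 30 minutes

The digestion step starts at 12:39 PM + 315 min = 5:54 PM.
The wash step starts at 5:54 PM + 135 min = 8:09 PM.
From 12:39 PM to 8:09 PM is 7 hours 30 minutes.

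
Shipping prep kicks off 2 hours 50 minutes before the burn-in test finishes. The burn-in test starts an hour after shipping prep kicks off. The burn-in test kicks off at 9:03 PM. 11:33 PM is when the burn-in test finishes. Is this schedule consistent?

Shipping prep starts at 11:33 PM − 170 min = 8:43 PM.
The burn-in test starts at 8:43 PM + 60 min = 9:43 PM.
But the burn-in test is also said to start at 9:03 PM — a 40-minute conflict.

No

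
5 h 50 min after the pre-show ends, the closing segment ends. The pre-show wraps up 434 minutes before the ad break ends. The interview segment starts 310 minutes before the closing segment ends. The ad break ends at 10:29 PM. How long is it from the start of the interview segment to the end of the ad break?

6 hours 34 minutes

The pre-show ends at 10:29 PM − 434 min = 3:15 PM.
The closing segment ends at 3:15 PM + 350 min = 9:05 PM.
The interview segment starts at 9:05 PM − 310 min = 3:55 PM.
From 3:55 PM to 10:29 PM is 6 hours 34 minutes.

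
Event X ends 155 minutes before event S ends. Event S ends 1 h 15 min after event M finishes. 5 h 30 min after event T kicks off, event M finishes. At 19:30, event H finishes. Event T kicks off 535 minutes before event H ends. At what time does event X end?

14:45

Event T starts at 19:30 − 535 min = 10:35.
Event M ends at 10:35 + 330 min = 16:05.
Event S ends at 16:05 + 75 min = 17:20.
Event X ends at 17:20 − 155 min = 14:45.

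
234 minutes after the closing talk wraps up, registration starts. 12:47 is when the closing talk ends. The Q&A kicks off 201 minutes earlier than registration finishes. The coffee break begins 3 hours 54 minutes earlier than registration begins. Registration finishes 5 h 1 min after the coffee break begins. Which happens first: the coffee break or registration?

Registration starts at 12:47 + 234 min = 16:41.
The coffee break starts at 16:41 − 234 min = 12:47.
The coffee break starts at 12:47 and registration starts at 16:41, so the coffee break is first.

the coffee break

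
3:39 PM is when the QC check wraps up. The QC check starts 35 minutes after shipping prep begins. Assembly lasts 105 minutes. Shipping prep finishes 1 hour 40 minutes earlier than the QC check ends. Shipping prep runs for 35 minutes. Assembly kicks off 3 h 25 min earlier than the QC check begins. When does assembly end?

12:19 PM

Shipping prep ends at 3:39 PM − 100 min = 1:59 PM.
Shipping prep starts at 1:59 PM − 35 min = 1:24 PM.
The QC check starts at 1:24 PM + 35 min = 1:59 PM.
Assembly starts at 1:59 PM − 205 min = 10:34 AM.
Assembly ends at 10:34 AM + 105 min = 12:19 PM.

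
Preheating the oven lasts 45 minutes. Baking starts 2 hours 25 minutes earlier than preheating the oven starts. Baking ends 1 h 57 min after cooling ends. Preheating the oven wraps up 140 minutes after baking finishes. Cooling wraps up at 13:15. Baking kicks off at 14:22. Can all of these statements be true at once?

Baking ends at 13:15 + 117 min = 15:12.
Preheating the oven ends at 15:12 + 140 min = 17:32.
Preheating the oven starts at 17:32 − 45 min = 16:47.
Baking starts at 16:47 − 145 min = 14:22.
That matches the stated 14:22, so the schedule is consistent.

Yes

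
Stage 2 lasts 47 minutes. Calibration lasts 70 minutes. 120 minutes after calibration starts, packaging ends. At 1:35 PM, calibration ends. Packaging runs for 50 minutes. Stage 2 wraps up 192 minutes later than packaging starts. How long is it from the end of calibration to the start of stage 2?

Calibration starts at 1:35 PM − 70 min = 12:25 PM.
Packaging ends at 12:25 PM + 120 min = 2:25 PM.
Packaging starts at 2:25 PM − 50 min = 1:35 PM.
Stage 2 ends at 1:35 PM + 192 min = 4:47 PM.
Stage 2 starts at 4:47 PM − 47 min = 4:00 PM.
From 1:35 PM to 4:00 PM is 2 hours 25 minutes.

2 hours 25 minutes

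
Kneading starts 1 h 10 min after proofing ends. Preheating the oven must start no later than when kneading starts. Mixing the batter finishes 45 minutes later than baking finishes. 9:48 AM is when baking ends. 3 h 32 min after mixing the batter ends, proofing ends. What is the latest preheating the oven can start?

3:15 PM

Mixing the batter ends at 9:48 AM + 45 min = 10:33 AM.
Proofing ends at 10:33 AM + 212 min = 2:05 PM.
Kneading starts at 2:05 PM + 70 min = 3:15 PM.
Preheating the oven is bounded by kneading, so the latest it can start is 3:15 PM.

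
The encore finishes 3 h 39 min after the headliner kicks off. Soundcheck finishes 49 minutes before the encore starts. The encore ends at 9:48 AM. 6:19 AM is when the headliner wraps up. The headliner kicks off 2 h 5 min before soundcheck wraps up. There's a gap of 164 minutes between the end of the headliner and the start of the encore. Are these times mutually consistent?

The encore starts at 6:19 AM + 164 min = 9:03 AM.
Soundcheck ends at 9:03 AM − 49 min = 8:14 AM.
The headliner starts at 8:14 AM − 125 min = 6:09 AM.
The encore ends at 6:09 AM + 219 min = 9:48 AM.
That matches the stated 9:48 AM, so the schedule is consistent.

Yes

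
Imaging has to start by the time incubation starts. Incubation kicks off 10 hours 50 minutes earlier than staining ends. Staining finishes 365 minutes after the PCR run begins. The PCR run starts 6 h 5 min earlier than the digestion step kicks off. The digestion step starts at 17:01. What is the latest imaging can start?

The PCR run starts at 17:01 − 365 min = 10:56.
Staining ends at 10:56 + 365 min = 17:01.
Incubation starts at 17:01 − 650 min = 06:11.
Imaging is bounded by incubation, so the latest it can start is 06:11.

06:11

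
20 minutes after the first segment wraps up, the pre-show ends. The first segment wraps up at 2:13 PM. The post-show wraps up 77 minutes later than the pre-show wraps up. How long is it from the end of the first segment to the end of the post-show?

The pre-show ends at 2:13 PM + 20 min = 2:33 PM.
The post-show ends at 2:33 PM + 77 min = 3:50 PM.
From 2:13 PM to 3:50 PM is 1 h 37 min.

1 h 37 min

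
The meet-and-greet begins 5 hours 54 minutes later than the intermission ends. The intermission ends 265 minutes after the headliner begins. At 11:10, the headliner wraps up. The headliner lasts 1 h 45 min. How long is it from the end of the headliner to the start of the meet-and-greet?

514 minutes

The headliner starts at 11:10 − 105 min = 09:25.
The intermission ends at 09:25 + 265 min = 13:50.
The meet-and-greet starts at 13:50 + 354 min = 19:44.
From 11:10 to 19:44 is 514 minutes.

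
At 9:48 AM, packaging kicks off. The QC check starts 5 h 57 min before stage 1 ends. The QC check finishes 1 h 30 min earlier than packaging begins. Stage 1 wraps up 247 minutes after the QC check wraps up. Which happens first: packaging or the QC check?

the QC check

The QC check ends at 9:48 AM − 90 min = 8:18 AM.
Stage 1 ends at 8:18 AM + 247 min = 12:25 PM.
The QC check starts at 12:25 PM − 357 min = 6:28 AM.
Packaging starts at 9:48 AM and the QC check starts at 6:28 AM, so the QC check is first.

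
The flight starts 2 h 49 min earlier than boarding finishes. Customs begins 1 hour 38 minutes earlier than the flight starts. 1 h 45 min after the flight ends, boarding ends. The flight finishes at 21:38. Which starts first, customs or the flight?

Boarding ends at 21:38 + 105 min = 23:23.
The flight starts at 23:23 − 169 min = 20:34.
Customs starts at 20:34 − 98 min = 18:56.
Customs starts at 18:56 and the flight starts at 20:34, so customs is first.

customs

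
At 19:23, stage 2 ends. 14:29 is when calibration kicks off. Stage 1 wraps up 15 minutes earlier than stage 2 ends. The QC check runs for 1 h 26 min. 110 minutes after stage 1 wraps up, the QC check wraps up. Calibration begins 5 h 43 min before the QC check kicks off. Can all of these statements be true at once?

No

Stage 1 ends at 19:23 − 15 min = 19:08.
The QC check ends at 19:08 + 110 min = 20:58.
The QC check starts at 20:58 − 86 min = 19:32.
Calibration starts at 19:32 − 343 min = 13:49.
But calibration is also said to start at 14:29 — a 40-minute conflict.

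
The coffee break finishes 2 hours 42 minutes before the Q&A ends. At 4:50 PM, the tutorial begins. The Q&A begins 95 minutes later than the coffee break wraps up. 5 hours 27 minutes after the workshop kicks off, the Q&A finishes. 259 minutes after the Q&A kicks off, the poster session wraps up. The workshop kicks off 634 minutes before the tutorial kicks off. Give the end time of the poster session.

The workshop starts at 4:50 PM − 634 min = 6:16 AM.
The Q&A ends at 6:16 AM + 327 min = 11:43 AM.
The coffee break ends at 11:43 AM − 162 min = 9:01 AM.
The Q&A starts at 9:01 AM + 95 min = 10:36 AM.
The poster session ends at 10:36 AM + 259 min = 2:55 PM.

2:55 PM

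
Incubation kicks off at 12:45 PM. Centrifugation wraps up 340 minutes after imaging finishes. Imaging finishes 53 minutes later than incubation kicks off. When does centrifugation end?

7:18 PM

Imaging ends at 12:45 PM + 53 min = 1:38 PM.
Centrifugation ends at 1:38 PM + 340 min = 7:18 PM.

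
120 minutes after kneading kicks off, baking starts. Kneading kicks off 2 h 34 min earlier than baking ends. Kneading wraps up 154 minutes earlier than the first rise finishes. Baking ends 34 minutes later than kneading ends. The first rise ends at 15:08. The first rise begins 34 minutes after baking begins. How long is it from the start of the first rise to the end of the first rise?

Kneading ends at 15:08 − 154 min = 12:34.
Baking ends at 12:34 + 34 min = 13:08.
Kneading starts at 13:08 − 154 min = 10:34.
Baking starts at 10:34 + 120 min = 12:34.
The first rise starts at 12:34 + 34 min = 13:08.
From 13:08 to 15:08 is two hours.

two hours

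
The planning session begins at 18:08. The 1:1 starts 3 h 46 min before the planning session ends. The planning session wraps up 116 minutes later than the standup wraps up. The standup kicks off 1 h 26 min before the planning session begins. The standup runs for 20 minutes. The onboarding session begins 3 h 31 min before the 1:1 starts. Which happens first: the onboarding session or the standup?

The standup starts at 18:08 − 86 min = 16:42.
The standup ends at 16:42 + 20 min = 17:02.
The planning session ends at 17:02 + 116 min = 18:58.
The 1:1 starts at 18:58 − 226 min = 15:12.
The onboarding session starts at 15:12 − 211 min = 11:41.
The onboarding session starts at 11:41 and the standup starts at 16:42, so the onboarding session is first.

the onboarding session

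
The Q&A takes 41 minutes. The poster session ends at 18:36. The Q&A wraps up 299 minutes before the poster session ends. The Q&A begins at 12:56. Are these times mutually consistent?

Yes

The Q&A ends at 18:36 − 299 min = 13:37.
The Q&A starts at 13:37 − 41 min = 12:56.
That matches the stated 12:56, so the schedule is consistent.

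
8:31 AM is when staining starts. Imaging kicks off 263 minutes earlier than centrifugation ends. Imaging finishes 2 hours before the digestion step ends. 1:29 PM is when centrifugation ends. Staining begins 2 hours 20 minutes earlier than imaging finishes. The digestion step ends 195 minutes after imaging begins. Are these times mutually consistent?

Imaging starts at 1:29 PM − 263 min = 9:06 AM.
The digestion step ends at 9:06 AM + 195 min = 12:21 PM.
Imaging ends at 12:21 PM − 120 min = 10:21 AM.
Staining starts at 10:21 AM − 140 min = 8:01 AM.
But staining is also said to start at 8:31 AM — a 30-minute conflict.

No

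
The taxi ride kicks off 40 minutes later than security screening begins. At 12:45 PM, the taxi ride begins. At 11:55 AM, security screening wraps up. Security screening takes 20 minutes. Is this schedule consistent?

Security screening starts at 11:55 AM − 20 min = 11:35 AM.
The taxi ride starts at 11:35 AM + 40 min = 12:15 PM.
But the taxi ride is also said to start at 12:45 PM — a 30-minute conflict.

No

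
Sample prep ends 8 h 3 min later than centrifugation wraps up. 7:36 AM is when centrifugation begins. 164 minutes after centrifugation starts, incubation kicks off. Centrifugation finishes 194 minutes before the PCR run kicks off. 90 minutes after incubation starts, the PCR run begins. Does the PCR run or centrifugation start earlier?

Incubation starts at 7:36 AM + 164 min = 10:20 AM.
The PCR run starts at 10:20 AM + 90 min = 11:50 AM.
The PCR run starts at 11:50 AM and centrifugation starts at 7:36 AM, so centrifugation is first.

centrifugation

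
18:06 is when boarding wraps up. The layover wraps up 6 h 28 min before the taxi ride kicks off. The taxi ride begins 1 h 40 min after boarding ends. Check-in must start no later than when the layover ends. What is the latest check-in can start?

The taxi ride starts at 18:06 + 100 min = 19:46.
The layover ends at 19:46 − 388 min = 13:18.
Check-in is bounded by the layover, so the latest it can start is 13:18.

13:18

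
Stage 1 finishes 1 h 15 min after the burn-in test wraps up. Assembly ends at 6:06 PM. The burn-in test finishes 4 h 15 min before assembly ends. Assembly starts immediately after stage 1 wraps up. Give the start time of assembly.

3:06 PM

The burn-in test ends at 6:06 PM − 255 min = 1:51 PM.
Stage 1 ends at 1:51 PM + 75 min = 3:06 PM.
So assembly starts at 3:06 PM.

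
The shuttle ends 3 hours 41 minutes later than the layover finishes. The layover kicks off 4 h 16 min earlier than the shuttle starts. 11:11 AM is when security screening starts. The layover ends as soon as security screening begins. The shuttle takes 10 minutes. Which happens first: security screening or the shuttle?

security screening

The layover ends at 11:11 AM.
The shuttle ends at 11:11 AM + 221 min = 2:52 PM.
The shuttle starts at 2:52 PM − 10 min = 2:42 PM.
Security screening starts at 11:11 AM and the shuttle starts at 2:42 PM, so security screening is first.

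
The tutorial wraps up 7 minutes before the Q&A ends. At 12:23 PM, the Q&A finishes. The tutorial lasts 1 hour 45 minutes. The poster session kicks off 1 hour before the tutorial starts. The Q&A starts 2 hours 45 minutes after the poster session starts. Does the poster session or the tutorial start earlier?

The tutorial ends at 12:23 PM − 7 min = 12:16 PM.
The tutorial starts at 12:16 PM − 105 min = 10:31 AM.
The poster session starts at 10:31 AM − 60 min = 9:31 AM.
The poster session starts at 9:31 AM and the tutorial starts at 10:31 AM, so the poster session is first.

the poster session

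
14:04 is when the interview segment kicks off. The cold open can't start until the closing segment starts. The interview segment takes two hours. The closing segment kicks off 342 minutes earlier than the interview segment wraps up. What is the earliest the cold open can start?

10:22

The interview segment ends at 14:04 + 120 min = 16:04.
The closing segment starts at 16:04 − 342 min = 10:22.
The cold open is bounded by the closing segment, so the earliest it can start is 10:22.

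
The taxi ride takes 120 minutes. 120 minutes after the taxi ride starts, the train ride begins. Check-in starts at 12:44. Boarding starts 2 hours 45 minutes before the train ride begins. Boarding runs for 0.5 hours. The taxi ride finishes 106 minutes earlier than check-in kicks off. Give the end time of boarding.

The taxi ride ends at 12:44 − 106 min = 10:58.
The taxi ride starts at 10:58 − 120 min = 08:58.
The train ride starts at 08:58 + 120 min = 10:58.
Boarding starts at 10:58 − 165 min = 08:13.
Boarding ends at 08:13 + 30 min = 08:43.

08:43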